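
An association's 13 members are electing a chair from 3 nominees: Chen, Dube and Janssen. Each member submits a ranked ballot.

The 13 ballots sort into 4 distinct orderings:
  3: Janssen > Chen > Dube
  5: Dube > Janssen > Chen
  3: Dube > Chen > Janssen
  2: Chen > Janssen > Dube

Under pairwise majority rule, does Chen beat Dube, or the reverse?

Dube

Ballots ranking Chen above Dube: 3 + 2 = 5.
Ballots ranking Dube above Chen: 13 − 5 = 8.
Dube wins the head-to-head 8–5.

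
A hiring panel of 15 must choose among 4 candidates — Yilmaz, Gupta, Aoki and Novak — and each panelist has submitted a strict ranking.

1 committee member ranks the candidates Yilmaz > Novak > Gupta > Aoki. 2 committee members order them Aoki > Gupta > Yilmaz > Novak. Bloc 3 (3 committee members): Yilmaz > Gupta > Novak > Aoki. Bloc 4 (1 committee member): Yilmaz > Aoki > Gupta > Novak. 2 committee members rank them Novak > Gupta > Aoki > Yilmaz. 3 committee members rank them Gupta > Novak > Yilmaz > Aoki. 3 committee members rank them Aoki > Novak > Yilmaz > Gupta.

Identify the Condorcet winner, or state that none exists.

Head-to-head results (15 committee members):
Yilmaz vs Gupta: Yilmaz preferred on 1+3+1+3 = 8 ballots; Yilmaz wins 8–7.
Yilmaz vs Aoki: Yilmaz wins 8–7.
Yilmaz vs Novak: 1+2+3+1 = 7 for Yilmaz, 8 for Novak — Novak by 8–7.
Gupta–Aoki: Gupta 9–6.
Gupta–Novak: Gupta 9–6.
Aoki vs Novak: 2+1+3 = 6 for Aoki, 9 for Novak — Novak by 9–6.
Each candidate drops at least one matchup (Yilmaz loses to Novak; Gupta loses to Yilmaz; Aoki loses to Yilmaz; Novak loses to Gupta); the cycle Yilmaz → Gupta → Novak → Yilmaz rules out a Condorcet winner.

none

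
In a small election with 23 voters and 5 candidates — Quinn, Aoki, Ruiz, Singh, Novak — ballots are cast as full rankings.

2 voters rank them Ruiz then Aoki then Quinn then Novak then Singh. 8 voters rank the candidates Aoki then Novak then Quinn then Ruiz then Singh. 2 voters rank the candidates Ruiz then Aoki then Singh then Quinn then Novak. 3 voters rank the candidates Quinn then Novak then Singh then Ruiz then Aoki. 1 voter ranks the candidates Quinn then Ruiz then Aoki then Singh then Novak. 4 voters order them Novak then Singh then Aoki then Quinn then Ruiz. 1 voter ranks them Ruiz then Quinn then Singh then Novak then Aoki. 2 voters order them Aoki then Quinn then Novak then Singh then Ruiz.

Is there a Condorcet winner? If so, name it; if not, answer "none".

Aoki

Pairwise majorities:
Quinn vs Aoki: Quinn is ranked higher on 3+1+1 = 5 ballots, Aoki on 18. Aoki wins 18–5.
Quinn vs Ruiz: 18 to 5, Quinn.
Quinn vs Singh: Quinn preferred on 2+8+3+1+1+2 = 17 ballots; Quinn wins 17–6.
Quinn vs Novak: Quinn is ranked higher on 2+2+3+1+1+2 = 11 ballots, Novak on 12. Novak wins 12–11.
Aoki vs Ruiz: Aoki is ranked higher on 8+4+2 = 14 ballots, Ruiz on 9. Aoki wins 14–9.
Aoki vs Singh: Aoki preferred on 2+8+2+1+2 = 15 ballots; Aoki wins 15–8.
Aoki vs Novak: Aoki is ranked higher on 2+8+2+1+2 = 15 ballots, Novak on 8. Aoki wins 15–8.
Ruiz vs Singh: Ruiz is ranked higher on 2+8+2+1+1 = 14 ballots, Singh on 9. Ruiz wins 14–9.
Ruiz vs Novak: 2+2+1+1 = 6 for Ruiz, 17 for Novak — Novak by 17–6.
Singh vs Novak: Singh preferred on 2+1+1 = 4 ballots; Novak wins 19–4.
Only Aoki has no losses; Aoki is the Condorcet winner.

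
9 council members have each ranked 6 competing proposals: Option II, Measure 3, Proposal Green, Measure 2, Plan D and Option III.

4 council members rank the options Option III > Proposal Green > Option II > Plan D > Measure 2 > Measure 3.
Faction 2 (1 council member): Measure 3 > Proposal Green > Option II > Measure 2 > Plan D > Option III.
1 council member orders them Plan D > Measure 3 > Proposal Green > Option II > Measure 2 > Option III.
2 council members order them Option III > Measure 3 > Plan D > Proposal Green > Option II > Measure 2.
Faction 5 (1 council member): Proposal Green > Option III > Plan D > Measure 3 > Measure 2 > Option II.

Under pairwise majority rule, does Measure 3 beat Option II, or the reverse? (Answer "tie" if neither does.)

Measure 3

Ballots ranking Measure 3 above Option II: 1 + 1 + 2 + 1 = 5.
Ballots ranking Option II above Measure 3: 9 − 5 = 4.
Measure 3 wins the head-to-head 5–4.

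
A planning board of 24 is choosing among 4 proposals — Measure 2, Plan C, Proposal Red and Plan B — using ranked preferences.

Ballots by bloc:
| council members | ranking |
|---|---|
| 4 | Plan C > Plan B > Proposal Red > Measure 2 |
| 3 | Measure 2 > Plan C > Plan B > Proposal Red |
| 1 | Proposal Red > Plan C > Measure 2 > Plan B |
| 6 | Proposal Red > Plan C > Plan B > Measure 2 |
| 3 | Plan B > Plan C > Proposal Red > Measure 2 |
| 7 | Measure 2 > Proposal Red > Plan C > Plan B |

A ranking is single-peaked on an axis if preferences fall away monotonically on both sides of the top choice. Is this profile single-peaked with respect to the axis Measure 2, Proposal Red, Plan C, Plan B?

no

Axis positions: Measure 2=1, Proposal Red=2, Plan C=3, Plan B=4.
Bloc 1 (peak Plan C at position 3): ranking walks positions 3-4-2-1, expanding outward from the peak — single-peaked.
Bloc 2: ranking walks positions 1-3-4-2; Plan C is ranked above Proposal Red even though Proposal Red lies between Plan C and the peak Measure 2 on the axis — preferences dip and rise again. Not single-peaked.
Bloc 3 (peak Proposal Red at position 2): ranking walks positions 2-3-1-4, expanding outward from the peak — single-peaked.
Bloc 4 (peak Proposal Red at position 2): ranking walks positions 2-3-4-1, expanding outward from the peak — single-peaked.
Bloc 5 (peak Plan B at position 4): ranking walks positions 4-3-2-1, expanding outward from the peak — single-peaked.
Bloc 6 (peak Measure 2 at position 1): ranking walks positions 1-2-3-4, expanding outward from the peak — single-peaked.
Bloc 2 violates single-peakedness, so the profile is not single-peaked on this axis.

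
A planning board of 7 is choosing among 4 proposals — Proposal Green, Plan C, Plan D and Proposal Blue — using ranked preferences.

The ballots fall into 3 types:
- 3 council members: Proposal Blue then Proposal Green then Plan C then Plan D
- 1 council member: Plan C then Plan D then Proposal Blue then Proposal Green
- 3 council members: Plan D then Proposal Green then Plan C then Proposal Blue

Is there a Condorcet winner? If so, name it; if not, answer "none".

Check each pair by majority over 7 ballots:
Proposal Green vs Plan C: Proposal Green wins 6–1.
Proposal Green vs Plan D: Plan D, 4–3.
Proposal Green vs Proposal Blue: Proposal Blue wins 4–3.
Plan C–Plan D: Plan C 4–3.
Plan C vs Proposal Blue: Plan C, 4–3.
Plan D–Proposal Blue: Plan D 4–3.
Every option loses at least once (Proposal Green loses to Plan D; Plan C loses to Proposal Green; Plan D loses to Plan C; Proposal Blue loses to Plan C). The majority relation contains the cycle Proposal Green → Plan C → Plan D → Proposal Green, so there is no Condorcet winner.

none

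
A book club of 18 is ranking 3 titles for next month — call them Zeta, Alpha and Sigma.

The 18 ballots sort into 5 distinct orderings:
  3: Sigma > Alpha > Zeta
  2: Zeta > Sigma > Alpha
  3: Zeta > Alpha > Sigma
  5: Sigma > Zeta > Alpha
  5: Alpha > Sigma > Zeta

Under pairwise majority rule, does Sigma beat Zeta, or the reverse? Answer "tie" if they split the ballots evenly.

Sigma

Ballots ranking Sigma above Zeta: 3 + 5 + 5 = 13.
Ballots ranking Zeta above Sigma: 18 − 13 = 5.
Sigma wins the head-to-head 13–5.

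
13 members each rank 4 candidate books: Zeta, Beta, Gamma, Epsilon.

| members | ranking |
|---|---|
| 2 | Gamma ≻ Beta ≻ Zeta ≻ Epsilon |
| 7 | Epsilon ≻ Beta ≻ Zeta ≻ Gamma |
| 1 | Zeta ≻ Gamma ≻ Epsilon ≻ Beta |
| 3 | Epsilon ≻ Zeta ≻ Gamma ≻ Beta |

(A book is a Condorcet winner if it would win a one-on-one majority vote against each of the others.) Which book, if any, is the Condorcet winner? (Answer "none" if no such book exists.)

Pairwise majorities:
Zeta vs Beta: Zeta is ranked higher on 1+3 = 4 ballots, Beta on 9. Beta wins 9–4.
Zeta vs Gamma: 7+1+3 = 11 for Zeta, 2 for Gamma — Zeta by 11–2.
Zeta vs Epsilon: 2+1 = 3 for Zeta, 10 for Epsilon — Epsilon by 10–3.
Beta vs Gamma: 7 to 6, Beta.
Beta vs Epsilon: 2 to 11, Epsilon.
Gamma vs Epsilon: 3 to 10, Epsilon.
Only Epsilon has no losses; Epsilon is the Condorcet winner.

Epsilon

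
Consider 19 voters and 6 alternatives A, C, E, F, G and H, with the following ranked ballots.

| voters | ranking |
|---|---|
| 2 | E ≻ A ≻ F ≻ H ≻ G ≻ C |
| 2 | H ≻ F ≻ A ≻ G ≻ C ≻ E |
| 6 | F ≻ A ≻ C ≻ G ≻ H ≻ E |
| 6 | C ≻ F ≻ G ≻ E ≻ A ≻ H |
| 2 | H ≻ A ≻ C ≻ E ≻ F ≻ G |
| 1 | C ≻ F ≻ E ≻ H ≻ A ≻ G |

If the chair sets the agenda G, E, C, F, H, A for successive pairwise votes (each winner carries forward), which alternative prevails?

F

Round 1: G vs E — 14–5, G advances.
Round 2: G vs C — 4–15, C advances.
Round 3: C vs F — 9–10, F advances.
Round 4: F vs H — 15–4, F advances.
Round 5: F vs A — 15–4, F advances.
The agenda winner is F.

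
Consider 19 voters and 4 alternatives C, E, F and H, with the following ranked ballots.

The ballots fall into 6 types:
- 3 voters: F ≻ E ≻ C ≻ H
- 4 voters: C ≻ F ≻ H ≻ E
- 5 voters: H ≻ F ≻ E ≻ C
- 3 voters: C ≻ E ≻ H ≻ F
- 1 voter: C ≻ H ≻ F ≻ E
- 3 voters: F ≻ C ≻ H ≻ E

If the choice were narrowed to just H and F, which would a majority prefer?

F

Ballots ranking H above F: 5 + 3 + 1 = 9.
Ballots ranking F above H: 19 − 9 = 10.
F wins the head-to-head 10–9.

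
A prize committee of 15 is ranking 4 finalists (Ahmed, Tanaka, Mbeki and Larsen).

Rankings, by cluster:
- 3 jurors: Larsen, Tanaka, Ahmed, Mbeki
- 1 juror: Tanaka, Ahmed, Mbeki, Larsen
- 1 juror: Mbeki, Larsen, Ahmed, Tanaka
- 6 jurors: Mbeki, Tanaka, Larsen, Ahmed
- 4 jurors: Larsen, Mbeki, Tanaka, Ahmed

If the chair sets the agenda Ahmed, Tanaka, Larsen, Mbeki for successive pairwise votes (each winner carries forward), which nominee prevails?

Mbeki

Round 1: Ahmed vs Tanaka — 1–14, Tanaka advances.
Round 2: Tanaka vs Larsen — 7–8, Larsen advances.
Round 3: Larsen vs Mbeki — 7–8, Mbeki advances.
Mbeki survives the agenda.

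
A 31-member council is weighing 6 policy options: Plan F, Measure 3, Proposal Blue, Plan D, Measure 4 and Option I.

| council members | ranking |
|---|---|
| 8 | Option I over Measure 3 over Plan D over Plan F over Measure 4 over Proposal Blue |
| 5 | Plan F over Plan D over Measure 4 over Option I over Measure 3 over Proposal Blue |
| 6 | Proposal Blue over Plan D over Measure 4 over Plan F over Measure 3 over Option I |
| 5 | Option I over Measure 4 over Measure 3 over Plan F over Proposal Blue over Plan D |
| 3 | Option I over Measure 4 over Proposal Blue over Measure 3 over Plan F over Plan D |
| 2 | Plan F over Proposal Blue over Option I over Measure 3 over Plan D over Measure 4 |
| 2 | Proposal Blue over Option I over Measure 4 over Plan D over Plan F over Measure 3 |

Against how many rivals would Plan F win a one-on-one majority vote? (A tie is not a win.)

1

Plan F against each rival (31 council members):
Plan F vs Measure 3: Measure 3 wins 16–15.
Plan F vs Proposal Blue: Plan F, 20–11.
Plan F vs Plan D: 15 to 16, Plan D.
Plan F vs Measure 4: Measure 4 wins 16–15.
Plan F vs Option I: 5+6+2 = 13 for Plan F, 18 for Option I — Option I by 18–13.
Plan F beats Proposal Blue; loses to Measure 3, Plan D, Measure 4, Option I — 1 pairwise win.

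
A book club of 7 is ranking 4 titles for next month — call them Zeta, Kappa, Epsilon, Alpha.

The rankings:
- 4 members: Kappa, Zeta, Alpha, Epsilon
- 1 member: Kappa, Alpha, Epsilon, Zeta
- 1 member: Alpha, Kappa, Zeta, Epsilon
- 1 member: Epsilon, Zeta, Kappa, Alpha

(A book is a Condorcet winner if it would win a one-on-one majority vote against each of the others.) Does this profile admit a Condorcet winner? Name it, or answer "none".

Kappa

Check each pair by majority over 7 ballots:
Zeta vs Kappa: Zeta preferred on 1 ballot; Kappa wins 6–1.
Zeta vs Epsilon: Zeta is ranked higher on 4+1 = 5 ballots, Epsilon on 2. Zeta wins 5–2.
Zeta vs Alpha: Zeta preferred on 4+1 = 5 ballots; Zeta wins 5–2.
Kappa vs Epsilon: Kappa is ranked higher on 4+1+1 = 6 ballots, Epsilon on 1. Kappa wins 6–1.
Kappa vs Alpha: Kappa preferred on 4+1+1 = 6 ballots; Kappa wins 6–1.
Epsilon vs Alpha: Epsilon preferred on 1 ballot; Alpha wins 6–1.
Kappa defeats every rival head-to-head and is the Condorcet winner.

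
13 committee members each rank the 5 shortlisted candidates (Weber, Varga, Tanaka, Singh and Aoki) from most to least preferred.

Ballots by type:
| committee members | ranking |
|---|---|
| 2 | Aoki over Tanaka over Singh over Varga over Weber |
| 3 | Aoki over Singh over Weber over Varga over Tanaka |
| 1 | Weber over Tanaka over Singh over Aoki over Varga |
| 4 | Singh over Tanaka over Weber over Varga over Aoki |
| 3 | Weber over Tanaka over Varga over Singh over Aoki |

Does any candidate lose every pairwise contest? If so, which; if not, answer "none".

Aoki

Head-to-head results (13 committee members):
Weber vs Varga: 3+1+4+3 = 11 for Weber, 2 for Varga — Weber by 11–2.
Weber vs Tanaka: Weber wins 7–6.
Weber vs Singh: Singh, 9–4.
Weber–Aoki: Weber 8–5.
Varga vs Tanaka: 3 to 10, Tanaka.
Varga vs Singh: Singh, 10–3.
Varga vs Aoki: Varga preferred on 4+3 = 7 ballots; Varga wins 7–6.
Tanaka vs Singh: 6 to 7, Singh.
Tanaka vs Aoki: Tanaka wins 8–5.
Singh vs Aoki: Singh wins 8–5.
Aoki loses to every other candidate — it is the Condorcet loser.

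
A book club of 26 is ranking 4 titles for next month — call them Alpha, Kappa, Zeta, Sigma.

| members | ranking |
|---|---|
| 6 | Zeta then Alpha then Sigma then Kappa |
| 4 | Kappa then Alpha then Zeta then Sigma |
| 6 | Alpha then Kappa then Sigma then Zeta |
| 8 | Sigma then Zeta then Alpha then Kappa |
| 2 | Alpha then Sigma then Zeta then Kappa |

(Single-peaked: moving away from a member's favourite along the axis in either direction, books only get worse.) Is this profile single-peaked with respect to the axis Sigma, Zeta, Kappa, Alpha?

no

Axis positions: Sigma=1, Zeta=2, Kappa=3, Alpha=4.
Ballot type 1: ranking walks positions 2-4-1-3; Alpha is ranked above Kappa even though Kappa lies between Alpha and the peak Zeta on the axis — preferences dip and rise again. Not single-peaked.
Ballot type 2 (peak Kappa at position 3): ranking walks positions 3-4-2-1, expanding outward from the peak — single-peaked.
Ballot type 3: ranking walks positions 4-3-1-2; Sigma is ranked above Zeta even though Zeta lies between Sigma and the peak Alpha on the axis — preferences dip and rise again. Not single-peaked.
Ballot type 4: ranking walks positions 1-2-4-3; Alpha is ranked above Kappa even though Kappa lies between Alpha and the peak Sigma on the axis — preferences dip and rise again. Not single-peaked.
Ballot type 5: ranking walks positions 4-1-2-3; Sigma is ranked above Kappa even though Kappa lies between Sigma and the peak Alpha on the axis — preferences dip and rise again. Not single-peaked.
Ballot type 1 violates single-peakedness, so the profile is not single-peaked on this axis.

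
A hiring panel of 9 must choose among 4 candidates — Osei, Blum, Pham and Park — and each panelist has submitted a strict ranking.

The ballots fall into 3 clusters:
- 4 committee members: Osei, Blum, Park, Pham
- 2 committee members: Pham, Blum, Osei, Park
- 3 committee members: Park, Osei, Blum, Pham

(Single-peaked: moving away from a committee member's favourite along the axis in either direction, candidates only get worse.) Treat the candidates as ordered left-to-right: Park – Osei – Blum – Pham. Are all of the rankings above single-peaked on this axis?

yes

Axis positions: Park=1, Osei=2, Blum=3, Pham=4.
Cluster 1 (peak Osei at position 2): ranking walks positions 2-3-1-4, expanding outward from the peak — single-peaked.
Cluster 2 (peak Pham at position 4): ranking walks positions 4-3-2-1, expanding outward from the peak — single-peaked.
Cluster 3 (peak Park at position 1): ranking walks positions 1-2-3-4, expanding outward from the peak — single-peaked.
Every ranking is single-peaked on this axis.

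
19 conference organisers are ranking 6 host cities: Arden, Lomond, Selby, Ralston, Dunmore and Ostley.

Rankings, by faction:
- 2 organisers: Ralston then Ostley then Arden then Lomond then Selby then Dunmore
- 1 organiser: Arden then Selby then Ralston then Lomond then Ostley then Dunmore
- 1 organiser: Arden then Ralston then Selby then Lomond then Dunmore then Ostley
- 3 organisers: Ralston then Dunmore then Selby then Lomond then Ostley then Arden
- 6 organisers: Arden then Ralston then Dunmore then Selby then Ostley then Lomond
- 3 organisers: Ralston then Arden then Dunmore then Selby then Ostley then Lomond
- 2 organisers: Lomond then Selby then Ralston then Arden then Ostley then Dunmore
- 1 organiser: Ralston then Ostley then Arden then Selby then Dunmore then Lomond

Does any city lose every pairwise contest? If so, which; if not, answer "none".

Head-to-head results (19 organisers):
Arden vs Lomond: Arden preferred on 2+1+1+6+3+1 = 14 ballots; Arden wins 14–5.
Arden vs Selby: 14 to 5, Arden.
Arden vs Ralston: Arden is ranked higher on 1+1+6 = 8 ballots, Ralston on 11. Ralston wins 11–8.
Arden vs Dunmore: Arden wins 16–3.
Arden vs Ostley: 13 to 6, Arden.
Lomond vs Selby: Selby wins 15–4.
Lomond vs Ralston: 2 to 17, Ralston.
Lomond vs Dunmore: Lomond preferred on 2+1+1+2 = 6 ballots; Dunmore wins 13–6.
Lomond–Ostley: Ostley 12–7.
Selby–Ralston: Ralston 16–3.
Selby–Dunmore: Dunmore 12–7.
Selby–Ostley: Selby 16–3.
Ralston vs Dunmore: Ralston preferred on 19 ballots; Ralston wins 19–0.
Ralston vs Ostley: 19 to 0, Ralston.
Dunmore–Ostley: Dunmore 13–6.
Lomond is beaten in every head-to-head and is the Condorcet loser.

Lomond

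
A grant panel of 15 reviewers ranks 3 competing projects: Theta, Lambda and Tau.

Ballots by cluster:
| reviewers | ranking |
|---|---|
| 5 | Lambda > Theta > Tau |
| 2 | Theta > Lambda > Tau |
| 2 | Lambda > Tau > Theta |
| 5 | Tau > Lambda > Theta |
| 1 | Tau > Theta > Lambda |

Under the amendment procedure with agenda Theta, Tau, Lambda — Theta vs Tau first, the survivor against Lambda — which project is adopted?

Lambda

Round 1: Theta vs Tau — 7–8, Tau advances.
Round 2: Tau vs Lambda — 6–9, Lambda advances.
Lambda survives the agenda.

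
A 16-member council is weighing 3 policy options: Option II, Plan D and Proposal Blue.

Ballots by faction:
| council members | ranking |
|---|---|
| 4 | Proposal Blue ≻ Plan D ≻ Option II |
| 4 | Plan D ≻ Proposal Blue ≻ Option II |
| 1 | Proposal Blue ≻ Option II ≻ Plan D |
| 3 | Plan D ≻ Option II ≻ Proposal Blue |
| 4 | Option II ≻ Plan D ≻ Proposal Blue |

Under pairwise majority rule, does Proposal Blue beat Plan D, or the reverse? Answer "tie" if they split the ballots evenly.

Plan D

Ballots ranking Proposal Blue above Plan D: 4 + 1 = 5.
Ballots ranking Plan D above Proposal Blue: 16 − 5 = 11.
Plan D wins the head-to-head 11–5.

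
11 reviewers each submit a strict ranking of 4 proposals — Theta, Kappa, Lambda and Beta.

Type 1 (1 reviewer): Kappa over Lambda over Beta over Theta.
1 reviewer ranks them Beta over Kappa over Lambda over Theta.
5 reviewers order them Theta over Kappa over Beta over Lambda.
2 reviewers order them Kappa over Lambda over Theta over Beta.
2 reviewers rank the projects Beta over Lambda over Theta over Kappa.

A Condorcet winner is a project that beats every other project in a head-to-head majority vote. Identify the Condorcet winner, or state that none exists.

Check each pair by majority over 11 ballots:
Theta vs Kappa: Theta, 7–4.
Theta vs Lambda: Lambda wins 6–5.
Theta vs Beta: Theta wins 7–4.
Kappa vs Lambda: Kappa, 9–2.
Kappa vs Beta: Kappa, 8–3.
Lambda–Beta: Beta 8–3.
Each project drops at least one matchup (Theta loses to Lambda; Kappa loses to Theta; Lambda loses to Kappa; Beta loses to Theta); the cycle Theta → Kappa → Lambda → Theta rules out a Condorcet winner.

none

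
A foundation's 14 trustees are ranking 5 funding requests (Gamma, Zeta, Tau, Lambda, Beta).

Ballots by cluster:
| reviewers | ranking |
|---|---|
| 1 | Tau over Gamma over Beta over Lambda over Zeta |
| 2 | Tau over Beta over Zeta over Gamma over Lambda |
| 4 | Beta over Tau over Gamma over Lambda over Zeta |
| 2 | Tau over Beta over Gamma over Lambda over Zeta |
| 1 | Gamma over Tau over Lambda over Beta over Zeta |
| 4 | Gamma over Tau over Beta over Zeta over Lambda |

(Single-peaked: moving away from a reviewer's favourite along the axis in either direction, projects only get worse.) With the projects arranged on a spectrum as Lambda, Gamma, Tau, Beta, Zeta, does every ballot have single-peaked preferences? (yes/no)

yes

Axis positions: Lambda=1, Gamma=2, Tau=3, Beta=4, Zeta=5.
Cluster 1 (peak Tau at position 3): ranking walks positions 3-2-4-1-5, expanding outward from the peak — single-peaked.
Cluster 2 (peak Tau at position 3): ranking walks positions 3-4-5-2-1, expanding outward from the peak — single-peaked.
Cluster 3 (peak Beta at position 4): ranking walks positions 4-3-2-1-5, expanding outward from the peak — single-peaked.
Cluster 4 (peak Tau at position 3): ranking walks positions 3-4-2-1-5, expanding outward from the peak — single-peaked.
Cluster 5 (peak Gamma at position 2): ranking walks positions 2-3-1-4-5, expanding outward from the peak — single-peaked.
Cluster 6 (peak Gamma at position 2): ranking walks positions 2-3-4-5-1, expanding outward from the peak — single-peaked.
Every ranking is single-peaked on this axis.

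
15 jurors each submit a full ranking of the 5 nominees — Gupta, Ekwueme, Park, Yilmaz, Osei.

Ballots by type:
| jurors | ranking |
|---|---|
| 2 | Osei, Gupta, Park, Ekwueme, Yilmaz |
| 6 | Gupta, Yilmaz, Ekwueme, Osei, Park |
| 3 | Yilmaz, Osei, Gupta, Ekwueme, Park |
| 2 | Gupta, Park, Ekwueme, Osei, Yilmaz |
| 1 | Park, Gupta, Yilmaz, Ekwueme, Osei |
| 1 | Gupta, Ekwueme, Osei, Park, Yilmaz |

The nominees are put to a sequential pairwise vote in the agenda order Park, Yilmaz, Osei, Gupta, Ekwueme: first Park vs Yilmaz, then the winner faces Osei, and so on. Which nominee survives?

Round 1: Park vs Yilmaz — 6–9, Yilmaz advances.
Round 2: Yilmaz vs Osei — 10–5, Yilmaz advances.
Round 3: Yilmaz vs Gupta — 3–12, Gupta advances.
Round 4: Gupta vs Ekwueme — 15–0, Gupta advances.
Gupta survives the agenda.

Gupta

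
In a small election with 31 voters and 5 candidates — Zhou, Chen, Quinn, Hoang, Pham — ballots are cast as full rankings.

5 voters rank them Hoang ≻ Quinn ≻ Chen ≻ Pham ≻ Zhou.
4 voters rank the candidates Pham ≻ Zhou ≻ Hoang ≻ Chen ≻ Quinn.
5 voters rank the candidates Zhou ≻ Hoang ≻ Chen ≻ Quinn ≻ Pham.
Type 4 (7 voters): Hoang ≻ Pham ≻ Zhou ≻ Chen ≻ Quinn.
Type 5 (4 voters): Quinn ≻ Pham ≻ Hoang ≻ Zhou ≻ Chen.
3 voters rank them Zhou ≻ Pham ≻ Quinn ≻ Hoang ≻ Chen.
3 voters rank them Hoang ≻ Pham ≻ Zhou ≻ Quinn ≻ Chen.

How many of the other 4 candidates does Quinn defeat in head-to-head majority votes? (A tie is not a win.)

Quinn against each rival (31 voters):
Quinn vs Zhou: Zhou, 22–9.
Quinn vs Chen: 15 to 16, Chen.
Quinn vs Hoang: Hoang, 24–7.
Quinn vs Pham: Quinn is ranked higher on 5+5+4 = 14 ballots, Pham on 17. Pham wins 17–14.
Quinn beats no one; loses to Zhou, Chen, Hoang, Pham — 0 pairwise wins.

0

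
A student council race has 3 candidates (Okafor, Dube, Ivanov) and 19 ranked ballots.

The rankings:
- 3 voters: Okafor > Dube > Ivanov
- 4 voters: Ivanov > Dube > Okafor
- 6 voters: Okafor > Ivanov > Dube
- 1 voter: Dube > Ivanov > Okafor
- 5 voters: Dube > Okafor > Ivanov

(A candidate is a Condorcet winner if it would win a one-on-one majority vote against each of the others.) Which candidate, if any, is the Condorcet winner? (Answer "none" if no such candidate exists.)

none

Check each pair by majority over 19 ballots:
Okafor vs Dube: 3+6 = 9 for Okafor, 10 for Dube — Dube by 10–9.
Okafor vs Ivanov: Okafor preferred on 3+6+5 = 14 ballots; Okafor wins 14–5.
Dube vs Ivanov: 9 to 10, Ivanov.
Each candidate drops at least one matchup (Okafor loses to Dube; Dube loses to Ivanov; Ivanov loses to Okafor); the cycle Okafor beats Ivanov beats Dube beats Okafor rules out a Condorcet winner.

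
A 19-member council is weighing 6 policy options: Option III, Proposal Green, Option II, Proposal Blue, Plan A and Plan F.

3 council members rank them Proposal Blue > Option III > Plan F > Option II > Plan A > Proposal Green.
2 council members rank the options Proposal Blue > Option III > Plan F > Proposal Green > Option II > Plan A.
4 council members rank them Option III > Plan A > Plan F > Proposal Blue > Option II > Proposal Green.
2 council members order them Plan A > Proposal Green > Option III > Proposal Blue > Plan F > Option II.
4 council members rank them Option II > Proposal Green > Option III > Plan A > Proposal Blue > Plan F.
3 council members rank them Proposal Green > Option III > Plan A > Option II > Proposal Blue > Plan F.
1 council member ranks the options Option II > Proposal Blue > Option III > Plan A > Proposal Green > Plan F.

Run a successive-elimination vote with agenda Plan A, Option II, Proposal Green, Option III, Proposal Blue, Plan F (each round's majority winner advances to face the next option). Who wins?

Round 1: Plan A vs Option II — 9–10, Option II advances.
Round 2: Option II vs Proposal Green — 12–7, Option II advances.
Round 3: Option II vs Option III — 5–14, Option III advances.
Round 4: Option III vs Proposal Blue — 13–6, Option III advances.
Round 5: Option III vs Plan F — 19–0, Option III advances.
Option III survives the agenda.

Option III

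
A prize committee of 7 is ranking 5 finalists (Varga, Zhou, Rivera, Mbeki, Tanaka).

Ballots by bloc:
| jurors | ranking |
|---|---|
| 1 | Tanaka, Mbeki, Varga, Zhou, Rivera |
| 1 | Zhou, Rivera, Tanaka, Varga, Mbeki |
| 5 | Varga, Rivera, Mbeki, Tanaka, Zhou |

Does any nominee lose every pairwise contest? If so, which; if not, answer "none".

Head-to-head results (7 jurors):
Varga vs Zhou: Varga preferred on 1+5 = 6 ballots; Varga wins 6–1.
Varga vs Rivera: 6 to 1, Varga.
Varga vs Mbeki: 1+5 = 6 for Varga, 1 for Mbeki — Varga by 6–1.
Varga vs Tanaka: Varga wins 5–2.
Zhou vs Rivera: Zhou is ranked higher on 1+1 = 2 ballots, Rivera on 5. Rivera wins 5–2.
Zhou vs Mbeki: Zhou preferred on 1 ballot; Mbeki wins 6–1.
Zhou–Tanaka: Tanaka 6–1.
Rivera vs Mbeki: Rivera, 6–1.
Rivera vs Tanaka: Rivera wins 6–1.
Mbeki–Tanaka: Mbeki 5–2.
Only Zhou has no wins; Zhou is the Condorcet loser.

Zhou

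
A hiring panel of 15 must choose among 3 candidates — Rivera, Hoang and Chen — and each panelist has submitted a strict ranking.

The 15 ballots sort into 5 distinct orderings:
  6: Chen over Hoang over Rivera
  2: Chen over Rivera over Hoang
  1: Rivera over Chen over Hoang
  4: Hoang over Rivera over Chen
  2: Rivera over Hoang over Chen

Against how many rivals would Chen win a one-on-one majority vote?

2

Chen against each rival (15 committee members):
Chen vs Rivera: 6+2 = 8 for Chen, 7 for Rivera — Chen by 8–7.
Chen vs Hoang: 6+2+1 = 9 for Chen, 6 for Hoang — Chen by 9–6.
Chen beats Rivera, Hoang — 2 pairwise wins.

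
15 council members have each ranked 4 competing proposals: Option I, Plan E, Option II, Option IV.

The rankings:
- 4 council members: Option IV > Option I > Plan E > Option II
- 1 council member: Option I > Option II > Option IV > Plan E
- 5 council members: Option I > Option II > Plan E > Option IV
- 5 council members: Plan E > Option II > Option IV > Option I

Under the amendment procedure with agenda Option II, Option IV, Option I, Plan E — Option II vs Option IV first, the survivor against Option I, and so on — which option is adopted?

Option I

Round 1: Option II vs Option IV — 11–4, Option II advances.
Round 2: Option II vs Option I — 5–10, Option I advances.
Round 3: Option I vs Plan E — 10–5, Option I advances.
Option I survives the agenda.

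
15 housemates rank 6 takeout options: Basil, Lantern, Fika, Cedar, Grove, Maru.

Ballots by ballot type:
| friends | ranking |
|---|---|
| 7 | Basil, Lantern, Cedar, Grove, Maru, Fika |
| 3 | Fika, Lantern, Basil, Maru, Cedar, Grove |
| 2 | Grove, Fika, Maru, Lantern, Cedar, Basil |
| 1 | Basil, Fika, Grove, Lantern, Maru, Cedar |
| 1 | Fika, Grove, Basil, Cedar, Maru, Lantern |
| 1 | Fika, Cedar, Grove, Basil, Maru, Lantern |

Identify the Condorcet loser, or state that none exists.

Maru

Head-to-head results (15 friends):
Basil vs Lantern: 10 to 5, Basil.
Basil–Fika: Basil 8–7.
Basil vs Cedar: Basil preferred on 7+3+1+1 = 12 ballots; Basil wins 12–3.
Basil vs Grove: Basil wins 11–4.
Basil vs Maru: Basil wins 13–2.
Lantern–Fika: Fika 8–7.
Lantern vs Cedar: Lantern is ranked higher on 7+3+2+1 = 13 ballots, Cedar on 2. Lantern wins 13–2.
Lantern vs Grove: Lantern, 10–5.
Lantern–Maru: Lantern 11–4.
Fika vs Cedar: Fika is ranked higher on 3+2+1+1+1 = 8 ballots, Cedar on 7. Fika wins 8–7.
Fika vs Grove: 3+1+1+1 = 6 for Fika, 9 for Grove — Grove by 9–6.
Fika–Maru: Fika 8–7.
Cedar vs Grove: Cedar, 11–4.
Cedar vs Maru: 7+1+1 = 9 for Cedar, 6 for Maru — Cedar by 9–6.
Grove–Maru: Grove 12–3.
Maru loses to every other restaurant — it is the Condorcet loser.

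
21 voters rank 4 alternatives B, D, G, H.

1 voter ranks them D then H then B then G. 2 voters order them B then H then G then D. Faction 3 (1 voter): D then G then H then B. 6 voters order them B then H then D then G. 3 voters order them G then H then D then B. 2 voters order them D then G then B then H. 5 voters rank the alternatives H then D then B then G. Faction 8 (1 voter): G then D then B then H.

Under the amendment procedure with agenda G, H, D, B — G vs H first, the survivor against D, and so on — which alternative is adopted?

Round 1: G vs H — 7–14, H advances.
Round 2: H vs D — 16–5, H advances.
Round 3: H vs B — 10–11, B advances.
B survives the agenda.

B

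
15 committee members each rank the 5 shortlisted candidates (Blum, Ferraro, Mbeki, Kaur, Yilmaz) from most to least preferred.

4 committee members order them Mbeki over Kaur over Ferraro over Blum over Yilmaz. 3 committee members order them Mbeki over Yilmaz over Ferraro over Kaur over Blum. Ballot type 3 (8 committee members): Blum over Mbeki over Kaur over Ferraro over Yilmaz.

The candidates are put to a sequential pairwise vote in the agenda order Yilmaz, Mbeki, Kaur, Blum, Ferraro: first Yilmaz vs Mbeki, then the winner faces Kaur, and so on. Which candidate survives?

Round 1: Yilmaz vs Mbeki — 0–15, Mbeki advances.
Round 2: Mbeki vs Kaur — 15–0, Mbeki advances.
Round 3: Mbeki vs Blum — 7–8, Blum advances.
Round 4: Blum vs Ferraro — 8–7, Blum advances.
The agenda winner is Blum.

Blum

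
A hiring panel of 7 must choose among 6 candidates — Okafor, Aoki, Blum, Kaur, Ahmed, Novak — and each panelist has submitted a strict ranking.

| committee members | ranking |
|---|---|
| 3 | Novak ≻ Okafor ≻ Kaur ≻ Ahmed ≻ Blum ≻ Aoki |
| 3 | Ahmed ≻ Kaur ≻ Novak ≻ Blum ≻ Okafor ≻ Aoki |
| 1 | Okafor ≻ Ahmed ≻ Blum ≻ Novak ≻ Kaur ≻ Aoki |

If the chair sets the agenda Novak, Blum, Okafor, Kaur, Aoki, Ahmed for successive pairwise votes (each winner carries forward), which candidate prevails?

Round 1: Novak vs Blum — 6–1, Novak advances.
Round 2: Novak vs Okafor — 6–1, Novak advances.
Round 3: Novak vs Kaur — 4–3, Novak advances.
Round 4: Novak vs Aoki — 7–0, Novak advances.
Round 5: Novak vs Ahmed — 3–4, Ahmed advances.
Ahmed survives the agenda.

Ahmed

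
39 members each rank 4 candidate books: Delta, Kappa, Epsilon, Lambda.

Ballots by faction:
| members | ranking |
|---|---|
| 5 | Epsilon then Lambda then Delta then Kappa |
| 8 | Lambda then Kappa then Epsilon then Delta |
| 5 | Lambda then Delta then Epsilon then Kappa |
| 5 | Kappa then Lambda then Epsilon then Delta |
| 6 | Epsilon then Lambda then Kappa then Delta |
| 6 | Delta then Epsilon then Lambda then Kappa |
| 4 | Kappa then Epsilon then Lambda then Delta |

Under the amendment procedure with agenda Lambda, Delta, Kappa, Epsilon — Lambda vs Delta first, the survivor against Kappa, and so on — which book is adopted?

Epsilon

Round 1: Lambda vs Delta — 33–6, Lambda advances.
Round 2: Lambda vs Kappa — 30–9, Lambda advances.
Round 3: Lambda vs Epsilon — 18–21, Epsilon advances.
The agenda winner is Epsilon.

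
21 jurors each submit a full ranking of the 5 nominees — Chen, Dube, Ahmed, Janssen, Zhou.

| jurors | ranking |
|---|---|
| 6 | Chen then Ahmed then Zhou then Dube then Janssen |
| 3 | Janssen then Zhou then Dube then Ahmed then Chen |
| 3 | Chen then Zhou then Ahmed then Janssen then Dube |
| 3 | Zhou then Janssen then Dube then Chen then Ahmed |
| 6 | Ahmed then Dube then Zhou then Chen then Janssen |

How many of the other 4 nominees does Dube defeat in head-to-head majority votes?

Dube against each rival (21 jurors):
Dube vs Chen: 12 to 9, Dube.
Dube–Ahmed: Ahmed 15–6.
Dube–Janssen: Dube 12–9.
Dube vs Zhou: Zhou wins 15–6.
Dube beats Chen, Janssen; loses to Ahmed, Zhou — 2 pairwise wins.

2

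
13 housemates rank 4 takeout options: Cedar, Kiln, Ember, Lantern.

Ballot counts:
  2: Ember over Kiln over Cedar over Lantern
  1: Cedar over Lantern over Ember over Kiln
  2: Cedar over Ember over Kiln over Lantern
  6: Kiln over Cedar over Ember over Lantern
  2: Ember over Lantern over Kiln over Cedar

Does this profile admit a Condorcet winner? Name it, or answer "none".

none

Head-to-head results (13 friends):
Cedar vs Kiln: 3 to 10, Kiln.
Cedar vs Ember: Cedar, 9–4.
Cedar vs Lantern: Cedar is ranked higher on 2+1+2+6 = 11 ballots, Lantern on 2. Cedar wins 11–2.
Kiln vs Ember: 6 for Kiln, 7 for Ember — Ember by 7–6.
Kiln vs Lantern: Kiln preferred on 2+2+6 = 10 ballots; Kiln wins 10–3.
Ember vs Lantern: Ember, 12–1.
No restaurant is unbeaten: Cedar loses to Kiln; Kiln loses to Ember; Ember loses to Cedar; Lantern loses to Cedar. In particular Cedar → Ember → Kiln → Cedar is a majority cycle — no Condorcet winner exists.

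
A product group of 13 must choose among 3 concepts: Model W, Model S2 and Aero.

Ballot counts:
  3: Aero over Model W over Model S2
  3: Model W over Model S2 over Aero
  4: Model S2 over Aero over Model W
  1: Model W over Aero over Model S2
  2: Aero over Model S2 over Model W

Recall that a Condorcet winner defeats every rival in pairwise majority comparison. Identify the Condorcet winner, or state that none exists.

none

Pairwise majorities:
Model W–Model S2: Model W 7–6.
Model W–Aero: Aero 9–4.
Model S2 vs Aero: 7 to 6, Model S2.
Each design drops at least one matchup (Model W loses to Aero; Model S2 loses to Model W; Aero loses to Model S2); the cycle Model W beats Model S2 beats Aero beats Model W rules out a Condorcet winner.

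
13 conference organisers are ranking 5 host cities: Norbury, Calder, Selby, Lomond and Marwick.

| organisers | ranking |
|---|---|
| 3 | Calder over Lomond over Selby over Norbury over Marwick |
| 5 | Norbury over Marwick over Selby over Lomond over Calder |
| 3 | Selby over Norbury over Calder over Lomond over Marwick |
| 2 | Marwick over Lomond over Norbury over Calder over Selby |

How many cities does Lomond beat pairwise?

Lomond against each rival (13 organisers):
Lomond vs Norbury: Norbury wins 8–5.
Lomond vs Calder: 7 to 6, Lomond.
Lomond vs Selby: Selby, 8–5.
Lomond–Marwick: Marwick 7–6.
Lomond beats Calder; loses to Norbury, Selby, Marwick — 1 pairwise win.

1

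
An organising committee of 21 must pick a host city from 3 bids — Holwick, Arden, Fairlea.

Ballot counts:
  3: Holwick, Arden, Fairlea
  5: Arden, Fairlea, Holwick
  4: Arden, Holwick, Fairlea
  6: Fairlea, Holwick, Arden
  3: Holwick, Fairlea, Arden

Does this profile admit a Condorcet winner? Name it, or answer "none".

none

Check each pair by majority over 21 ballots:
Holwick–Arden: Holwick 12–9.
Holwick–Fairlea: Fairlea 11–10.
Arden vs Fairlea: Arden wins 12–9.
Each city drops at least one matchup (Holwick loses to Fairlea; Arden loses to Holwick; Fairlea loses to Arden); the cycle Holwick beats Arden beats Fairlea beats Holwick rules out a Condorcet winner.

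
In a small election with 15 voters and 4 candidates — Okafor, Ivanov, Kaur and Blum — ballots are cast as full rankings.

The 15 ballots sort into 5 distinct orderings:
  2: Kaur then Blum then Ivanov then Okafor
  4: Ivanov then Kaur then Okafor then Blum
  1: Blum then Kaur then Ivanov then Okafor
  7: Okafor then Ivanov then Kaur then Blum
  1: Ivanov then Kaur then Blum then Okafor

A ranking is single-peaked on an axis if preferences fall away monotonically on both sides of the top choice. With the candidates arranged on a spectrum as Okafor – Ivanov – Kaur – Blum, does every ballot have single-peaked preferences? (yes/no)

Axis positions: Okafor=1, Ivanov=2, Kaur=3, Blum=4.
Type 1 (peak Kaur at position 3): ranking walks positions 3-4-2-1, expanding outward from the peak — single-peaked.
Type 2 (peak Ivanov at position 2): ranking walks positions 2-3-1-4, expanding outward from the peak — single-peaked.
Type 3 (peak Blum at position 4): ranking walks positions 4-3-2-1, expanding outward from the peak — single-peaked.
Type 4 (peak Okafor at position 1): ranking walks positions 1-2-3-4, expanding outward from the peak — single-peaked.
Type 5 (peak Ivanov at position 2): ranking walks positions 2-3-4-1, expanding outward from the peak — single-peaked.
Every ranking is single-peaked on this axis.

yes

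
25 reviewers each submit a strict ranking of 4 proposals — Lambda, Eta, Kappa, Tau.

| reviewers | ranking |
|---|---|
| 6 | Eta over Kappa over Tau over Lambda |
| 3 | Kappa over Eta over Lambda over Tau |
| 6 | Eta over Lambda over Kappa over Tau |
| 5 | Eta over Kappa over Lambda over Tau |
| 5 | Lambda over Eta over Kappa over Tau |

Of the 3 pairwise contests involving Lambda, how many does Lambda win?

1

Lambda against each rival (25 reviewers):
Lambda vs Eta: Lambda is ranked higher on 5 ballots, Eta on 20. Eta wins 20–5.
Lambda–Kappa: Kappa 14–11.
Lambda vs Tau: 3+6+5+5 = 19 for Lambda, 6 for Tau — Lambda by 19–6.
Lambda beats Tau; loses to Eta, Kappa — 1 pairwise win.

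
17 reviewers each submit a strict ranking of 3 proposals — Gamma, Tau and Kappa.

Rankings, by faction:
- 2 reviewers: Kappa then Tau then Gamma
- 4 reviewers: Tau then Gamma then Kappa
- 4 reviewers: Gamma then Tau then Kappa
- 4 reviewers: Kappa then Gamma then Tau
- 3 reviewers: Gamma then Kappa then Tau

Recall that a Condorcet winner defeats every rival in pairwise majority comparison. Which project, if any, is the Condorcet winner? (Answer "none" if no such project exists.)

Head-to-head results (17 reviewers):
Gamma vs Tau: 11 to 6, Gamma.
Gamma vs Kappa: Gamma is ranked higher on 4+4+3 = 11 ballots, Kappa on 6. Gamma wins 11–6.
Tau vs Kappa: 8 to 9, Kappa.
Gamma wins every pairwise contest, so Gamma is the Condorcet winner.

Gamma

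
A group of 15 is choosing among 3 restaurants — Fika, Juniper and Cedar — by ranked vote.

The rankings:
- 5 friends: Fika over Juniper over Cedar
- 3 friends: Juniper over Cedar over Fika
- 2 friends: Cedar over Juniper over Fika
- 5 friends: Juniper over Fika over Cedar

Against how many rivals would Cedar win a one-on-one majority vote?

0

Cedar against each rival (15 friends):
Cedar vs Fika: 3+2 = 5 for Cedar, 10 for Fika — Fika by 10–5.
Cedar vs Juniper: 2 for Cedar, 13 for Juniper — Juniper by 13–2.
Cedar beats no one; loses to Fika, Juniper — 0 pairwise wins.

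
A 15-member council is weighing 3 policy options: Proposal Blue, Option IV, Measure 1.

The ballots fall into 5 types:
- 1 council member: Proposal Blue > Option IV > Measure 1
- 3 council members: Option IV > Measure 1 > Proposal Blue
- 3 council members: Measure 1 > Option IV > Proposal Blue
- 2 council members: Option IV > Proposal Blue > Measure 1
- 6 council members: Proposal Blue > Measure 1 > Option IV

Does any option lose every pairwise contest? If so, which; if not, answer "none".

none

Head-to-head results (15 council members):
Proposal Blue vs Option IV: Option IV wins 8–7.
Proposal Blue vs Measure 1: Proposal Blue wins 9–6.
Option IV vs Measure 1: Measure 1, 9–6.
Each option has at least one pairwise win (Proposal Blue beats Measure 1; Option IV beats Proposal Blue; Measure 1 beats Option IV) — no Condorcet loser.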